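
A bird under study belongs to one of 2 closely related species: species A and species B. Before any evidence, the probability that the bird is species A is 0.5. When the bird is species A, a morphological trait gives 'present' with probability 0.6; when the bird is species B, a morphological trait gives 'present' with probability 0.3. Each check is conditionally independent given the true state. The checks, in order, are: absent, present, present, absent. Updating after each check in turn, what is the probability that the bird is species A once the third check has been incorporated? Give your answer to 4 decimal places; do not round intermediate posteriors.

0.6957

After 'absent': P(species A) = 0.4·0.5000 / (0.4·0.5000 + 0.7·0.5000) ≈ 0.3636
After 'present': P(species A) = 0.6·0.3636 / (0.6·0.3636 + 0.3·0.6364) ≈ 0.5333
After 'present': P(species A) = 0.6·0.5333 / (0.6·0.5333 + 0.3·0.4667) ≈ 0.6957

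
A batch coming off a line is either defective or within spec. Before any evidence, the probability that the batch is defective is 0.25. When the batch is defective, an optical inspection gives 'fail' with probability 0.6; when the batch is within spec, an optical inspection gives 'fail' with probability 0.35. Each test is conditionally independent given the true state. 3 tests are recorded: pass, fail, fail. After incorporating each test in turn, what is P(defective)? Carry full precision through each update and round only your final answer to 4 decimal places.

Each posterior becomes the prior for the next update.
After 'pass': P(defective) = 0.4·0.2500 / (0.4·0.2500 + 0.65·0.7500) ≈ 0.1702
After 'fail': P(defective) = 0.6·0.1702 / (0.6·0.1702 + 0.35·0.8298) ≈ 0.2602
After 'fail': P(defective) = 0.6·0.2602 / (0.6·0.2602 + 0.35·0.7398) ≈ 0.3761

0.3761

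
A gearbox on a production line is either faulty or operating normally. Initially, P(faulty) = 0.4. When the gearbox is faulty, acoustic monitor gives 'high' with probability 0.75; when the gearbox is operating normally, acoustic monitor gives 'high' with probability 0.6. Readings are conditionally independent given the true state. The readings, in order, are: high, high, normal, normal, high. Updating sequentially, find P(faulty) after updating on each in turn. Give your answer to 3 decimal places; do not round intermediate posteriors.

0.337

Apply Bayes' rule sequentially, carrying P(faulty) forward.
After 'high': P(faulty) = 0.75·0.4000 / (0.75·0.4000 + 0.6·0.6000) ≈ 0.4545
After 'high': P(faulty) = 0.75·0.4545 / (0.75·0.4545 + 0.6·0.5455) ≈ 0.5102
After 'normal': P(faulty) = 0.25·0.5102 / (0.25·0.5102 + 0.4·0.4898) ≈ 0.3943
After 'normal': P(faulty) = 0.25·0.3943 / (0.25·0.3943 + 0.4·0.6057) ≈ 0.2892
After 'high': P(faulty) = 0.75·0.2892 / (0.75·0.2892 + 0.6·0.7108) ≈ 0.3371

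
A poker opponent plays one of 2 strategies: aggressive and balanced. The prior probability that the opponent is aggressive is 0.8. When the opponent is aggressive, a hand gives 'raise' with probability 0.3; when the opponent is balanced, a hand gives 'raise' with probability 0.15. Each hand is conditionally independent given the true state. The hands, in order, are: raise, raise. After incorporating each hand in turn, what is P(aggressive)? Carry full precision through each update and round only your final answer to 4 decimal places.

0.9412

Apply Bayes' rule sequentially, carrying P(aggressive) forward.
After 'raise': P(aggressive) = 0.3·0.8000 / (0.3·0.8000 + 0.15·0.2000) ≈ 0.8889
After 'raise': P(aggressive) = 0.3·0.8889 / (0.3·0.8889 + 0.15·0.1111) ≈ 0.9412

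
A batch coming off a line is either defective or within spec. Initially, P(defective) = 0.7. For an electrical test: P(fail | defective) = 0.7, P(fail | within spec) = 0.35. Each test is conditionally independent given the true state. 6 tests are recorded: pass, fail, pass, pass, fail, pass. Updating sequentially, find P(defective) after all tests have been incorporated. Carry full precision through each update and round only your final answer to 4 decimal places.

After 'pass': P(defective) = 0.3·0.7000 / (0.3·0.7000 + 0.65·0.3000) ≈ 0.5185
After 'fail': P(defective) = 0.7·0.5185 / (0.7·0.5185 + 0.35·0.4815) ≈ 0.6829
After 'pass': P(defective) = 0.3·0.6829 / (0.3·0.6829 + 0.65·0.3171) ≈ 0.4985
After 'pass': P(defective) = 0.3·0.4985 / (0.3·0.4985 + 0.65·0.5015) ≈ 0.3145
After 'fail': P(defective) = 0.7·0.3145 / (0.7·0.3145 + 0.35·0.6855) ≈ 0.4785
After 'pass': P(defective) = 0.3·0.4785 / (0.3·0.4785 + 0.65·0.5215) ≈ 0.2975

0.2975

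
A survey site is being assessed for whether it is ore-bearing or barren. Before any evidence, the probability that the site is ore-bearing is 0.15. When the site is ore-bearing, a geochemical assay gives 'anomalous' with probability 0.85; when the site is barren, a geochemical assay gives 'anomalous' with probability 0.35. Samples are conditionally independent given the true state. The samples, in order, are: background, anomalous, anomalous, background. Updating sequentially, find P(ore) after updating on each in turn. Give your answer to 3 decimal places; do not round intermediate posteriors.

Each posterior becomes the prior for the next update.
After 'background': P(ore) = 0.15·0.1500 / (0.15·0.1500 + 0.65·0.8500) ≈ 0.0391
After 'anomalous': P(ore) = 0.85·0.0391 / (0.85·0.0391 + 0.35·0.9609) ≈ 0.0900
After 'anomalous': P(ore) = 0.85·0.0900 / (0.85·0.0900 + 0.35·0.9100) ≈ 0.1937
After 'background': P(ore) = 0.15·0.1937 / (0.15·0.1937 + 0.65·0.8063) ≈ 0.0525

0.053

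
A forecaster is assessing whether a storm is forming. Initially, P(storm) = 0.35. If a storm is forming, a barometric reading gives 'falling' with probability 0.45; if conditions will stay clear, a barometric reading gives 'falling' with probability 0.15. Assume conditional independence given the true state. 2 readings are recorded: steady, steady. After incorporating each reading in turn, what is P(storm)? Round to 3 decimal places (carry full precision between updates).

After 'steady': P(storm) = 0.55·0.3500 / (0.55·0.3500 + 0.85·0.6500) ≈ 0.2584
After 'steady': P(storm) = 0.55·0.2584 / (0.55·0.2584 + 0.85·0.7416) ≈ 0.1840

0.184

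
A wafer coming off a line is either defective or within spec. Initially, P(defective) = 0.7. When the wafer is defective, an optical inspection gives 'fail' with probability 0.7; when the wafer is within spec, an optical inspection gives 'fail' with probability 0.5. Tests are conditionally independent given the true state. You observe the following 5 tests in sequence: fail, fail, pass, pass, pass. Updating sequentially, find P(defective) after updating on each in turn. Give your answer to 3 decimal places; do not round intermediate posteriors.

After 'fail': P(defective) = 0.7·0.7000 / (0.7·0.7000 + 0.5·0.3000) ≈ 0.7656
After 'fail': P(defective) = 0.7·0.7656 / (0.7·0.7656 + 0.5·0.2344) ≈ 0.8206
After 'pass': P(defective) = 0.3·0.8206 / (0.3·0.8206 + 0.5·0.1794) ≈ 0.7329
After 'pass': P(defective) = 0.3·0.7329 / (0.3·0.7329 + 0.5·0.2671) ≈ 0.6221
After 'pass': P(defective) = 0.3·0.6221 / (0.3·0.6221 + 0.5·0.3779) ≈ 0.4969

0.497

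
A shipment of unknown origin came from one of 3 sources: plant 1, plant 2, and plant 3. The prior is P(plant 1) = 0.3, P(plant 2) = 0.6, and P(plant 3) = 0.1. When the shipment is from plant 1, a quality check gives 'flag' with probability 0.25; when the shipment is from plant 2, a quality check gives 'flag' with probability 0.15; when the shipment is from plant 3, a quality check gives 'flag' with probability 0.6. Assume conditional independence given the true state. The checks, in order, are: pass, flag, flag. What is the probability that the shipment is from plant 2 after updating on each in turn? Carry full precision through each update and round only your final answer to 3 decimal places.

0.287

After 'pass': normaliser = 0.75·0.3000 + 0.85·0.6000 + 0.4·0.1000; P(plant 1) ≈ 0.2903, P(plant 2) ≈ 0.6581, P(plant 3) ≈ 0.0516
After 'flag': normaliser = 0.25·0.2903 + 0.15·0.6581 + 0.6·0.0516; P(plant 1) ≈ 0.3589, P(plant 2) ≈ 0.4880, P(plant 3) ≈ 0.1531
After 'flag': normaliser = 0.25·0.3589 + 0.15·0.4880 + 0.6·0.1531; P(plant 1) ≈ 0.3521, P(plant 2) ≈ 0.2873, P(plant 3) ≈ 0.3606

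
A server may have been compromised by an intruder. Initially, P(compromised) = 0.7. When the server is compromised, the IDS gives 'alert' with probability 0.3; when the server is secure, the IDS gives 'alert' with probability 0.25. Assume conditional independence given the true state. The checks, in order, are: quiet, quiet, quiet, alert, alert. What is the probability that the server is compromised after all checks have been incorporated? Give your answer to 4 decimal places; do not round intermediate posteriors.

Apply Bayes' rule sequentially, carrying P(compromised) forward.
After 'quiet': P(compromised) = 0.7·0.7000 / (0.7·0.7000 + 0.75·0.3000) ≈ 0.6853
After 'quiet': P(compromised) = 0.7·0.6853 / (0.7·0.6853 + 0.75·0.3147) ≈ 0.6702
After 'quiet': P(compromised) = 0.7·0.6702 / (0.7·0.6702 + 0.75·0.3298) ≈ 0.6548
After 'alert': P(compromised) = 0.3·0.6548 / (0.3·0.6548 + 0.25·0.3452) ≈ 0.6948
After 'alert': P(compromised) = 0.3·0.6948 / (0.3·0.6948 + 0.25·0.3052) ≈ 0.7320

0.7320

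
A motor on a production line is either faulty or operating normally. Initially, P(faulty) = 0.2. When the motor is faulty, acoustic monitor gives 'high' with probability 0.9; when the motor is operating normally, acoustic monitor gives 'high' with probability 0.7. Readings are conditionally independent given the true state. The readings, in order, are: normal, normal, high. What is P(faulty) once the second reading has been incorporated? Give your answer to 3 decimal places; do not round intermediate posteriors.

After 'normal': P(faulty) = 0.1·0.2000 / (0.1·0.2000 + 0.3·0.8000) ≈ 0.0769
After 'normal': P(faulty) = 0.1·0.0769 / (0.1·0.0769 + 0.3·0.9231) ≈ 0.0270

0.027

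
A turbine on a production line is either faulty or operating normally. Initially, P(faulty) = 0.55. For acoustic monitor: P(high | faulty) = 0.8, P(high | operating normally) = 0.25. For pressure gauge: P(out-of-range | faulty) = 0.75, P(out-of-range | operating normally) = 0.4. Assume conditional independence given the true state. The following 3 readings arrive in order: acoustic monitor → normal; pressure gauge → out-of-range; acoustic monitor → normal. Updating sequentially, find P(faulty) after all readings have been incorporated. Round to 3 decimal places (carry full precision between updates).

After acoustic monitor='normal': P(faulty) = 0.2·0.5500 / (0.2·0.5500 + 0.75·0.4500) ≈ 0.2458
After pressure gauge='out-of-range': P(faulty) = 0.75·0.2458 / (0.75·0.2458 + 0.4·0.7542) ≈ 0.3793
After acoustic monitor='normal': P(faulty) = 0.2·0.3793 / (0.2·0.3793 + 0.75·0.6207) ≈ 0.1401

0.140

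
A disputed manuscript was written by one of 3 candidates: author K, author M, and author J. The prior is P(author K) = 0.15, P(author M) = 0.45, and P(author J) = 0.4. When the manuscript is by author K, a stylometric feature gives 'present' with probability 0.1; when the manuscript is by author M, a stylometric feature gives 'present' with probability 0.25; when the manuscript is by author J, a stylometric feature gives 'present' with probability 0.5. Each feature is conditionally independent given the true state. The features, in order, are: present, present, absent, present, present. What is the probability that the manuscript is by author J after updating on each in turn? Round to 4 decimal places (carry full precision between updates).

Each posterior becomes the prior for the next update.
After 'present': normaliser = 0.1·0.1500 + 0.25·0.4500 + 0.5·0.4000; P(author K) ≈ 0.0458, P(author M) ≈ 0.3435, P(author J) ≈ 0.6107
After 'present': normaliser = 0.1·0.0458 + 0.25·0.3435 + 0.5·0.6107; P(author K) ≈ 0.0116, P(author M) ≈ 0.2170, P(author J) ≈ 0.7715
After 'absent': normaliser = 0.9·0.0116 + 0.75·0.2170 + 0.5·0.7715; P(author K) ≈ 0.0186, P(author M) ≈ 0.2912, P(author J) ≈ 0.6902
After 'present': normaliser = 0.1·0.0186 + 0.25·0.2912 + 0.5·0.6902; P(author K) ≈ 0.0044, P(author M) ≈ 0.1734, P(author J) ≈ 0.8221
After 'present': normaliser = 0.1·0.0044 + 0.25·0.1734 + 0.5·0.8221; P(author K) ≈ 0.0010, P(author M) ≈ 0.0953, P(author J) ≈ 0.9037

0.9037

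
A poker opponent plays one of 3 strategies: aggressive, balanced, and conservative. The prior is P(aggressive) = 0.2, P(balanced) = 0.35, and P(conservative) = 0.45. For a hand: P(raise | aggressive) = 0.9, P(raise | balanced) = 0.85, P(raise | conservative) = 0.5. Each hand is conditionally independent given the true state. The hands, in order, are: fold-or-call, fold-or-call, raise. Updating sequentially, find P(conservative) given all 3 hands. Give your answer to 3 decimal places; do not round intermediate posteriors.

After 'fold-or-call': normaliser = 0.1·0.2000 + 0.15·0.3500 + 0.5·0.4500; P(aggressive) ≈ 0.0672, P(balanced) ≈ 0.1765, P(conservative) ≈ 0.7563
After 'fold-or-call': normaliser = 0.1·0.0672 + 0.15·0.1765 + 0.5·0.7563; P(aggressive) ≈ 0.0163, P(balanced) ≈ 0.0644, P(conservative) ≈ 0.9193
After 'raise': normaliser = 0.9·0.0163 + 0.85·0.0644 + 0.5·0.9193; P(aggressive) ≈ 0.0278, P(balanced) ≈ 0.1034, P(conservative) ≈ 0.8688

0.869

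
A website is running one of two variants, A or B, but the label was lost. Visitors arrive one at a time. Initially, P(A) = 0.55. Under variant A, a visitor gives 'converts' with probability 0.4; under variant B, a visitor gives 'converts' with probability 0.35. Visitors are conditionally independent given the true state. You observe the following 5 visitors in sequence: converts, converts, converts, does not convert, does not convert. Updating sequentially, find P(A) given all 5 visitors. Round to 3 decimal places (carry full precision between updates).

After 'converts': P(A) = 0.4·0.5500 / (0.4·0.5500 + 0.35·0.4500) ≈ 0.5828
After 'converts': P(A) = 0.4·0.5828 / (0.4·0.5828 + 0.35·0.4172) ≈ 0.6148
After 'converts': P(A) = 0.4·0.6148 / (0.4·0.6148 + 0.35·0.3852) ≈ 0.6459
After 'does not convert': P(A) = 0.6·0.6459 / (0.6·0.6459 + 0.65·0.3541) ≈ 0.6274
After 'does not convert': P(A) = 0.6·0.6274 / (0.6·0.6274 + 0.65·0.3726) ≈ 0.6085

0.609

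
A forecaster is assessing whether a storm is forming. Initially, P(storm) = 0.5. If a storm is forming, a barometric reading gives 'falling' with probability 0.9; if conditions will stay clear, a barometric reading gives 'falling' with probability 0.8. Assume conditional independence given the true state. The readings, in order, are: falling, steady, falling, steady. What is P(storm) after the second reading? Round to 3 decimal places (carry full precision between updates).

0.360

After 'falling': P(storm) = 0.9·0.5000 / (0.9·0.5000 + 0.8·0.5000) ≈ 0.5294
After 'steady': P(storm) = 0.1·0.5294 / (0.1·0.5294 + 0.2·0.4706) ≈ 0.3600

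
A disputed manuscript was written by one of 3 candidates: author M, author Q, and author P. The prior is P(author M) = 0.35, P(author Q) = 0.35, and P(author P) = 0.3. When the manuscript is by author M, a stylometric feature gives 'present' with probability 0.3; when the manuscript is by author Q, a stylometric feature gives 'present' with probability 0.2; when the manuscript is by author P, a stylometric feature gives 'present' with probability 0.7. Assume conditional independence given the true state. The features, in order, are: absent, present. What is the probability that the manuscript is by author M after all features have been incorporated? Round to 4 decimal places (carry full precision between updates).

0.3818

After 'absent': normaliser = 0.7·0.3500 + 0.8·0.3500 + 0.3·0.3000; P(author M) ≈ 0.3984, P(author Q) ≈ 0.4553, P(author P) ≈ 0.1463
After 'present': normaliser = 0.3·0.3984 + 0.2·0.4553 + 0.7·0.1463; P(author M) ≈ 0.3818, P(author Q) ≈ 0.2909, P(author P) ≈ 0.3273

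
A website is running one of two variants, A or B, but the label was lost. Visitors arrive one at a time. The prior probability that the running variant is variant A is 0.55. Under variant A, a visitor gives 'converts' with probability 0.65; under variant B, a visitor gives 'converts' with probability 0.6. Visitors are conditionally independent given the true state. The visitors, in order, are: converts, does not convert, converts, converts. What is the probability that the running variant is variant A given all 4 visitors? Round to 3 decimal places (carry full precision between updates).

After 'converts': P(A) = 0.65·0.5500 / (0.65·0.5500 + 0.6·0.4500) ≈ 0.5697
After 'does not convert': P(A) = 0.35·0.5697 / (0.35·0.5697 + 0.4·0.4303) ≈ 0.5367
After 'converts': P(A) = 0.65·0.5367 / (0.65·0.5367 + 0.6·0.4633) ≈ 0.5566
After 'converts': P(A) = 0.65·0.5566 / (0.65·0.5566 + 0.6·0.4434) ≈ 0.5762

0.576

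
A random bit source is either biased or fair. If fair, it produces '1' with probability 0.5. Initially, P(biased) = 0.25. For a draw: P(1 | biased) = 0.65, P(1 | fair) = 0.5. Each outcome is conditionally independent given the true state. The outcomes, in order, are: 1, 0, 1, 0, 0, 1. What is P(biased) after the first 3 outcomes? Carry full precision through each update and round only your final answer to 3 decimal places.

0.283

Each posterior becomes the prior for the next update.
After '1': P(biased) = 0.65·0.2500 / (0.65·0.2500 + 0.5·0.7500) ≈ 0.3023
After '0': P(biased) = 0.35·0.3023 / (0.35·0.3023 + 0.5·0.6977) ≈ 0.2327
After '1': P(biased) = 0.65·0.2327 / (0.65·0.2327 + 0.5·0.7673) ≈ 0.2828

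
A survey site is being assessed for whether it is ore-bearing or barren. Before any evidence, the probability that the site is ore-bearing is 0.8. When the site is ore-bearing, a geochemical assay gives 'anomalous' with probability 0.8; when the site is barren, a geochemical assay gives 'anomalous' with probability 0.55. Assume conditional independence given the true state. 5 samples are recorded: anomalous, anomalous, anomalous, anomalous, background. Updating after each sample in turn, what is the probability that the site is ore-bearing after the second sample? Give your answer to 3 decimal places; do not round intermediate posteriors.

0.894

After 'anomalous': P(ore) = 0.8·0.8000 / (0.8·0.8000 + 0.55·0.2000) ≈ 0.8533
After 'anomalous': P(ore) = 0.8·0.8533 / (0.8·0.8533 + 0.55·0.1467) ≈ 0.8943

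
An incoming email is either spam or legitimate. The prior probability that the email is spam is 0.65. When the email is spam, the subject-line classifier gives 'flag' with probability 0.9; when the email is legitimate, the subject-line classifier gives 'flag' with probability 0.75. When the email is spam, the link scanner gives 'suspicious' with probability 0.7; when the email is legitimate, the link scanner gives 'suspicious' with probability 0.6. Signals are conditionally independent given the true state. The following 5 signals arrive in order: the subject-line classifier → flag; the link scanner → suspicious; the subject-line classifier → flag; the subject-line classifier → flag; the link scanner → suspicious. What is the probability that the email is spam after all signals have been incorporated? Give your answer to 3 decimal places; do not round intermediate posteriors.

0.814

After the subject-line classifier='flag': P(spam) = 0.9·0.6500 / (0.9·0.6500 + 0.75·0.3500) ≈ 0.6903
After the link scanner='suspicious': P(spam) = 0.7·0.6903 / (0.7·0.6903 + 0.6·0.3097) ≈ 0.7222
After the subject-line classifier='flag': P(spam) = 0.9·0.7222 / (0.9·0.7222 + 0.75·0.2778) ≈ 0.7573
After the subject-line classifier='flag': P(spam) = 0.9·0.7573 / (0.9·0.7573 + 0.75·0.2427) ≈ 0.7892
After the link scanner='suspicious': P(spam) = 0.7·0.7892 / (0.7·0.7892 + 0.6·0.2108) ≈ 0.8137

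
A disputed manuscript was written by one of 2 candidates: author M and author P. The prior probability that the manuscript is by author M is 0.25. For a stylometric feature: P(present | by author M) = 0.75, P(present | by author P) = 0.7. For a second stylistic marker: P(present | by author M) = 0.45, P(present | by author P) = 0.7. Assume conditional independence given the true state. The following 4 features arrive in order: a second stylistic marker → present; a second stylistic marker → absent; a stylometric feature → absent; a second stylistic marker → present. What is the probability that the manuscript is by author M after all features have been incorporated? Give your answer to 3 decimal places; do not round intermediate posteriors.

Apply Bayes' rule sequentially, carrying P(author M) forward.
After a second stylistic marker='present': P(author M) = 0.45·0.2500 / (0.45·0.2500 + 0.7·0.7500) ≈ 0.1765
After a second stylistic marker='absent': P(author M) = 0.55·0.1765 / (0.55·0.1765 + 0.3·0.8235) ≈ 0.2821
After a stylometric feature='absent': P(author M) = 0.25·0.2821 / (0.25·0.2821 + 0.3·0.7179) ≈ 0.2466
After a second stylistic marker='present': P(author M) = 0.45·0.2466 / (0.45·0.2466 + 0.7·0.7534) ≈ 0.1739

0.174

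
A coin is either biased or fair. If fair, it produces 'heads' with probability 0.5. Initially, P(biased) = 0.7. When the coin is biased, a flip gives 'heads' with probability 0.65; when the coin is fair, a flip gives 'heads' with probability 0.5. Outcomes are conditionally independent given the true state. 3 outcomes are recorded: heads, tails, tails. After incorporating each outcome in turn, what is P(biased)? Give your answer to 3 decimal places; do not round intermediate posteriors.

0.598

Each posterior becomes the prior for the next update.
After 'heads': P(biased) = 0.65·0.7000 / (0.65·0.7000 + 0.5·0.3000) ≈ 0.7521
After 'tails': P(biased) = 0.35·0.7521 / (0.35·0.7521 + 0.5·0.2479) ≈ 0.6798
After 'tails': P(biased) = 0.35·0.6798 / (0.35·0.6798 + 0.5·0.3202) ≈ 0.5978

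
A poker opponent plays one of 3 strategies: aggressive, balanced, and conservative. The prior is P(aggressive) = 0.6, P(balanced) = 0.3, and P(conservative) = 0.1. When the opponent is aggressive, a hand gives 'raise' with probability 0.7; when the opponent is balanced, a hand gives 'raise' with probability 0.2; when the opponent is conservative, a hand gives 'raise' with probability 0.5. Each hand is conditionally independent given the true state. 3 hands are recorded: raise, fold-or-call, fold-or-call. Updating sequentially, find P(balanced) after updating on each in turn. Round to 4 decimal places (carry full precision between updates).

0.4329

After 'raise': normaliser = 0.7·0.6000 + 0.2·0.3000 + 0.5·0.1000; P(aggressive) ≈ 0.7925, P(balanced) ≈ 0.1132, P(conservative) ≈ 0.0943
After 'fold-or-call': normaliser = 0.3·0.7925 + 0.8·0.1132 + 0.5·0.0943; P(aggressive) ≈ 0.6332, P(balanced) ≈ 0.2412, P(conservative) ≈ 0.1256
After 'fold-or-call': normaliser = 0.3·0.6332 + 0.8·0.2412 + 0.5·0.1256; P(aggressive) ≈ 0.4262, P(balanced) ≈ 0.4329, P(conservative) ≈ 0.1409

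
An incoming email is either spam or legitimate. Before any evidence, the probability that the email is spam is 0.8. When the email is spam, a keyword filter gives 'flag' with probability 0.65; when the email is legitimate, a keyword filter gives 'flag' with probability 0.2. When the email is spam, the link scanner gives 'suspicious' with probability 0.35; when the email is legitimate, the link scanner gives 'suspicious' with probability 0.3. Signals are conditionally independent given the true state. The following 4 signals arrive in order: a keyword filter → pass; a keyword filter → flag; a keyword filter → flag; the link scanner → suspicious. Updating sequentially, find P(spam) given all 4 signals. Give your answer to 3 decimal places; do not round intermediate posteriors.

0.956

Apply Bayes' rule sequentially, carrying P(spam) forward.
After a keyword filter='pass': P(spam) = 0.35·0.8000 / (0.35·0.8000 + 0.8·0.2000) ≈ 0.6364
After a keyword filter='flag': P(spam) = 0.65·0.6364 / (0.65·0.6364 + 0.2·0.3636) ≈ 0.8505
After a keyword filter='flag': P(spam) = 0.65·0.8505 / (0.65·0.8505 + 0.2·0.1495) ≈ 0.9487
After the link scanner='suspicious': P(spam) = 0.35·0.9487 / (0.35·0.9487 + 0.3·0.0513) ≈ 0.9557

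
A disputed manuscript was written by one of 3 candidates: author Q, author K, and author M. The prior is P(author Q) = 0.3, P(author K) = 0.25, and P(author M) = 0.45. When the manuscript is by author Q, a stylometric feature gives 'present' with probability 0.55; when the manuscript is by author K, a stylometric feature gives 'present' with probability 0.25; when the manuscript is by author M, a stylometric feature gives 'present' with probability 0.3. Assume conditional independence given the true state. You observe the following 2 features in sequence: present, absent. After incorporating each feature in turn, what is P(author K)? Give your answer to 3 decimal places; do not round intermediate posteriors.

0.217

After 'present': normaliser = 0.55·0.3000 + 0.25·0.2500 + 0.3·0.4500; P(author Q) ≈ 0.4552, P(author K) ≈ 0.1724, P(author M) ≈ 0.3724
After 'absent': normaliser = 0.45·0.4552 + 0.75·0.1724 + 0.7·0.3724; P(author Q) ≈ 0.3443, P(author K) ≈ 0.2174, P(author M) ≈ 0.4383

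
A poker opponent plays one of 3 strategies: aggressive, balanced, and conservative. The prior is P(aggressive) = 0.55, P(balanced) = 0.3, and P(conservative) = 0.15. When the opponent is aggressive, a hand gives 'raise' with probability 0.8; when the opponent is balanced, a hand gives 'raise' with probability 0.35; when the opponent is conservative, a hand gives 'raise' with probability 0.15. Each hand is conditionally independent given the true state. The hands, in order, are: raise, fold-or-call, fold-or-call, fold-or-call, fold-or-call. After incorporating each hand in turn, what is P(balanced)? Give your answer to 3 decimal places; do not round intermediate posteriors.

Apply Bayes' rule sequentially, carrying P(balanced) forward.
After 'raise': normaliser = 0.8·0.5500 + 0.35·0.3000 + 0.15·0.1500; P(aggressive) ≈ 0.7753, P(balanced) ≈ 0.1850, P(conservative) ≈ 0.0396
After 'fold-or-call': normaliser = 0.2·0.7753 + 0.65·0.1850 + 0.85·0.0396; P(aggressive) ≈ 0.5018, P(balanced) ≈ 0.3892, P(conservative) ≈ 0.1091
After 'fold-or-call': normaliser = 0.2·0.5018 + 0.65·0.3892 + 0.85·0.1091; P(aggressive) ≈ 0.2250, P(balanced) ≈ 0.5672, P(conservative) ≈ 0.2078
After 'fold-or-call': normaliser = 0.2·0.2250 + 0.65·0.5672 + 0.85·0.2078; P(aggressive) ≈ 0.0762, P(balanced) ≈ 0.6245, P(conservative) ≈ 0.2993
After 'fold-or-call': normaliser = 0.2·0.0762 + 0.65·0.6245 + 0.85·0.2993; P(aggressive) ≈ 0.0226, P(balanced) ≈ 0.6009, P(conservative) ≈ 0.3765

0.601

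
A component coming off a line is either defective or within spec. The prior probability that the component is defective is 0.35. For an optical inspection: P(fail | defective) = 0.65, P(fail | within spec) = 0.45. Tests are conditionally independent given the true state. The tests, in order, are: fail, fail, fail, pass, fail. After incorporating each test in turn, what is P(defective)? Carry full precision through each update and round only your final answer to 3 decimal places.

0.599

After 'fail': P(defective) = 0.65·0.3500 / (0.65·0.3500 + 0.45·0.6500) ≈ 0.4375
After 'fail': P(defective) = 0.65·0.4375 / (0.65·0.4375 + 0.45·0.5625) ≈ 0.5291
After 'fail': P(defective) = 0.65·0.5291 / (0.65·0.5291 + 0.45·0.4709) ≈ 0.6187
After 'pass': P(defective) = 0.35·0.6187 / (0.35·0.6187 + 0.55·0.3813) ≈ 0.5080
After 'fail': P(defective) = 0.65·0.5080 / (0.65·0.5080 + 0.45·0.4920) ≈ 0.5987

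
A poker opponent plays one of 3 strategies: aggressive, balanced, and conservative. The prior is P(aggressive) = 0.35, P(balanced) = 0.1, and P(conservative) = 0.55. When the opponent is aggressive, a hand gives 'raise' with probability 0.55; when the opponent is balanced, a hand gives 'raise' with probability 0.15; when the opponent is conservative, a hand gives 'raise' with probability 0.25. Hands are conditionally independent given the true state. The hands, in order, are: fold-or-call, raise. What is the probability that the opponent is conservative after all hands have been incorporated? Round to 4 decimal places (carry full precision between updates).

0.5093

After 'fold-or-call': normaliser = 0.45·0.3500 + 0.85·0.1000 + 0.75·0.5500; P(aggressive) ≈ 0.2405, P(balanced) ≈ 0.1298, P(conservative) ≈ 0.6298
After 'raise': normaliser = 0.55·0.2405 + 0.15·0.1298 + 0.25·0.6298; P(aggressive) ≈ 0.4278, P(balanced) ≈ 0.0630, P(conservative) ≈ 0.5093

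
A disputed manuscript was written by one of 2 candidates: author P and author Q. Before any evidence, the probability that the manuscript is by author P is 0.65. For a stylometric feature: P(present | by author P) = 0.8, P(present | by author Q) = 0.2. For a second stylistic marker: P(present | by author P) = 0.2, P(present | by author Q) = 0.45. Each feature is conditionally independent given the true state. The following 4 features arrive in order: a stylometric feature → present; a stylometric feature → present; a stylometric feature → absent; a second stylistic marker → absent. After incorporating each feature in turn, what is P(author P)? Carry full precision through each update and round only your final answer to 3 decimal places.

0.915

After a stylometric feature='present': P(author P) = 0.8·0.6500 / (0.8·0.6500 + 0.2·0.3500) ≈ 0.8814
After a stylometric feature='present': P(author P) = 0.8·0.8814 / (0.8·0.8814 + 0.2·0.1186) ≈ 0.9674
After a stylometric feature='absent': P(author P) = 0.2·0.9674 / (0.2·0.9674 + 0.8·0.0326) ≈ 0.8814
After a second stylistic marker='absent': P(author P) = 0.8·0.8814 / (0.8·0.8814 + 0.55·0.1186) ≈ 0.9153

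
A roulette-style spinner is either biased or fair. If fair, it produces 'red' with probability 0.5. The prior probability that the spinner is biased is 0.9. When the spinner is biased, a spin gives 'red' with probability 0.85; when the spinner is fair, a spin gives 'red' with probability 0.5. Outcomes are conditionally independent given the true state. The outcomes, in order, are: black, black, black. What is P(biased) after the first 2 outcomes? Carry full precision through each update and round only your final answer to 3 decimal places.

Apply Bayes' rule sequentially, carrying P(biased) forward.
After 'black': P(biased) = 0.15·0.9000 / (0.15·0.9000 + 0.5·0.1000) ≈ 0.7297
After 'black': P(biased) = 0.15·0.7297 / (0.15·0.7297 + 0.5·0.2703) ≈ 0.4475

0.448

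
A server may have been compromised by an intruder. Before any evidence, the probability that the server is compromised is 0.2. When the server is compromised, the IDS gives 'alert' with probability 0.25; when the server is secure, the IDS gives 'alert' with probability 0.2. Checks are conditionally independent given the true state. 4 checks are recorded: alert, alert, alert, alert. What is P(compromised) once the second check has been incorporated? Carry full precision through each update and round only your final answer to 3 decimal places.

After 'alert': P(compromised) = 0.25·0.2000 / (0.25·0.2000 + 0.2·0.8000) ≈ 0.2381
After 'alert': P(compromised) = 0.25·0.2381 / (0.25·0.2381 + 0.2·0.7619) ≈ 0.2809

0.281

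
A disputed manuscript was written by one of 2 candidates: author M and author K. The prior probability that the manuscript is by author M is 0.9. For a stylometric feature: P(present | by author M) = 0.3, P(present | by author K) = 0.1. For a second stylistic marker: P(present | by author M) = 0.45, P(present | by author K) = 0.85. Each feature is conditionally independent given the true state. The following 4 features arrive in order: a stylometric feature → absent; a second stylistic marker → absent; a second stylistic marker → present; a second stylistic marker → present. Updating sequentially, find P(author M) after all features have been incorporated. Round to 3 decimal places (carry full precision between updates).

After a stylometric feature='absent': P(author M) = 0.7·0.9000 / (0.7·0.9000 + 0.9·0.1000) ≈ 0.8750
After a second stylistic marker='absent': P(author M) = 0.55·0.8750 / (0.55·0.8750 + 0.15·0.1250) ≈ 0.9625
After a second stylistic marker='present': P(author M) = 0.45·0.9625 / (0.45·0.9625 + 0.85·0.0375) ≈ 0.9315
After a second stylistic marker='present': P(author M) = 0.45·0.9315 / (0.45·0.9315 + 0.85·0.0685) ≈ 0.8780

0.878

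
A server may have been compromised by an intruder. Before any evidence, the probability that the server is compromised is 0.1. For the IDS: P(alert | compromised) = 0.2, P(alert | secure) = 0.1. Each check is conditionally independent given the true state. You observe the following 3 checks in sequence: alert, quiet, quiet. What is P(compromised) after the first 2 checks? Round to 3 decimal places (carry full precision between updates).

0.165

Each posterior becomes the prior for the next update.
After 'alert': P(compromised) = 0.2·0.1000 / (0.2·0.1000 + 0.1·0.9000) ≈ 0.1818
After 'quiet': P(compromised) = 0.8·0.1818 / (0.8·0.1818 + 0.9·0.8182) ≈ 0.1649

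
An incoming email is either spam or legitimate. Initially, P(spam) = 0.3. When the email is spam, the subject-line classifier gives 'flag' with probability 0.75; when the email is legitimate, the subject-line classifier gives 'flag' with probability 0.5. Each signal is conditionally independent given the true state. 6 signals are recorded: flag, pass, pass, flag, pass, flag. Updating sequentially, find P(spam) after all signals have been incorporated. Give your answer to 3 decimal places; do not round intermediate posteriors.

Apply Bayes' rule sequentially, carrying P(spam) forward.
After 'flag': P(spam) = 0.75·0.3000 / (0.75·0.3000 + 0.5·0.7000) ≈ 0.3913
After 'pass': P(spam) = 0.25·0.3913 / (0.25·0.3913 + 0.5·0.6087) ≈ 0.2432
After 'pass': P(spam) = 0.25·0.2432 / (0.25·0.2432 + 0.5·0.7568) ≈ 0.1385
After 'flag': P(spam) = 0.75·0.1385 / (0.75·0.1385 + 0.5·0.8615) ≈ 0.1942
After 'pass': P(spam) = 0.25·0.1942 / (0.25·0.1942 + 0.5·0.8058) ≈ 0.1076
After 'flag': P(spam) = 0.75·0.1076 / (0.75·0.1076 + 0.5·0.8924) ≈ 0.1531

0.153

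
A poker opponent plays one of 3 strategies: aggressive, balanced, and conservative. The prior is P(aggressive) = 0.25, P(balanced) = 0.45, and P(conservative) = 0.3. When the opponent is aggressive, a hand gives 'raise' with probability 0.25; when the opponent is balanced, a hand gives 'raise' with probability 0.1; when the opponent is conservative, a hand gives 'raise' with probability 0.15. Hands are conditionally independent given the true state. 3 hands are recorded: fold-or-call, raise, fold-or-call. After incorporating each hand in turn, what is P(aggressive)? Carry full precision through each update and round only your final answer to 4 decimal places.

0.3377

Each posterior becomes the prior for the next update.
After 'fold-or-call': normaliser = 0.75·0.2500 + 0.9·0.4500 + 0.85·0.3000; P(aggressive) ≈ 0.2212, P(balanced) ≈ 0.4779, P(conservative) ≈ 0.3009
After 'raise': normaliser = 0.25·0.2212 + 0.1·0.4779 + 0.15·0.3009; P(aggressive) ≈ 0.3731, P(balanced) ≈ 0.3224, P(conservative) ≈ 0.3045
After 'fold-or-call': normaliser = 0.75·0.3731 + 0.9·0.3224 + 0.85·0.3045; P(aggressive) ≈ 0.3377, P(balanced) ≈ 0.3501, P(conservative) ≈ 0.3123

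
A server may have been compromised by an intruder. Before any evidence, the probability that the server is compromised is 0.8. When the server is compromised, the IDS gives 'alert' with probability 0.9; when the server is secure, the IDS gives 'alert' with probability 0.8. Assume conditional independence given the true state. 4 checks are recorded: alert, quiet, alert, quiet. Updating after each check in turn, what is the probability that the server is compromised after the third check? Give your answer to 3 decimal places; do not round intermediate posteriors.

0.717

Each posterior becomes the prior for the next update.
After 'alert': P(compromised) = 0.9·0.8000 / (0.9·0.8000 + 0.8·0.2000) ≈ 0.8182
After 'quiet': P(compromised) = 0.1·0.8182 / (0.1·0.8182 + 0.2·0.1818) ≈ 0.6923
After 'alert': P(compromised) = 0.9·0.6923 / (0.9·0.6923 + 0.8·0.3077) ≈ 0.7168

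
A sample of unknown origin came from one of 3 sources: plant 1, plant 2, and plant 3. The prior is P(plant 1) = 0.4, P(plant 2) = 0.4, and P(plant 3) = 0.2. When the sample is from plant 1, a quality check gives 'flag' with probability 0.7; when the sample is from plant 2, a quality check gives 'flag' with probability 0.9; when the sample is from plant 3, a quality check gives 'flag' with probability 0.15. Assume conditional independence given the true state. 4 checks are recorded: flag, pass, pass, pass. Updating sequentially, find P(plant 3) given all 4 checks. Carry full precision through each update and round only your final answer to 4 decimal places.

0.6994

After 'flag': normaliser = 0.7·0.4000 + 0.9·0.4000 + 0.15·0.2000; P(plant 1) ≈ 0.4179, P(plant 2) ≈ 0.5373, P(plant 3) ≈ 0.0448
After 'pass': normaliser = 0.3·0.4179 + 0.1·0.5373 + 0.85·0.0448; P(plant 1) ≈ 0.5773, P(plant 2) ≈ 0.2474, P(plant 3) ≈ 0.1753
After 'pass': normaliser = 0.3·0.5773 + 0.1·0.2474 + 0.85·0.1753; P(plant 1) ≈ 0.4993, P(plant 2) ≈ 0.0713, P(plant 3) ≈ 0.4294
After 'pass': normaliser = 0.3·0.4993 + 0.1·0.0713 + 0.85·0.4294; P(plant 1) ≈ 0.2870, P(plant 2) ≈ 0.0137, P(plant 3) ≈ 0.6994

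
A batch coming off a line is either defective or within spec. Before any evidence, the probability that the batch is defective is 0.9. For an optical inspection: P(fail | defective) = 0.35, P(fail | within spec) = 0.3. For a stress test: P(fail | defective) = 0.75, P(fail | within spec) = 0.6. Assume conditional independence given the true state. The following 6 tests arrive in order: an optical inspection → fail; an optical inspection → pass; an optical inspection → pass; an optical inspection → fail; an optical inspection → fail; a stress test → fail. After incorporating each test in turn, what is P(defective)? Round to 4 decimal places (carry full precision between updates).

After an optical inspection='fail': P(defective) = 0.35·0.9000 / (0.35·0.9000 + 0.3·0.1000) ≈ 0.9130
After an optical inspection='pass': P(defective) = 0.65·0.9130 / (0.65·0.9130 + 0.7·0.0870) ≈ 0.9070
After an optical inspection='pass': P(defective) = 0.65·0.9070 / (0.65·0.9070 + 0.7·0.0930) ≈ 0.9005
After an optical inspection='fail': P(defective) = 0.35·0.9005 / (0.35·0.9005 + 0.3·0.0995) ≈ 0.9135
After an optical inspection='fail': P(defective) = 0.35·0.9135 / (0.35·0.9135 + 0.3·0.0865) ≈ 0.9249
After a stress test='fail': P(defective) = 0.75·0.9249 / (0.75·0.9249 + 0.6·0.0751) ≈ 0.9390

0.9390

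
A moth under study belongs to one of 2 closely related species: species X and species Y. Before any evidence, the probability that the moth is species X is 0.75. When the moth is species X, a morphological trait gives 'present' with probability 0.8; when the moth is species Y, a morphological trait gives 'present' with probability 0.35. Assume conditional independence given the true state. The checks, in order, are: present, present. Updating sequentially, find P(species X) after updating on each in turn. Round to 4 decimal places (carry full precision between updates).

After 'present': P(species X) = 0.8·0.7500 / (0.8·0.7500 + 0.35·0.2500) ≈ 0.8727
After 'present': P(species X) = 0.8·0.8727 / (0.8·0.8727 + 0.35·0.1273) ≈ 0.9400

0.9400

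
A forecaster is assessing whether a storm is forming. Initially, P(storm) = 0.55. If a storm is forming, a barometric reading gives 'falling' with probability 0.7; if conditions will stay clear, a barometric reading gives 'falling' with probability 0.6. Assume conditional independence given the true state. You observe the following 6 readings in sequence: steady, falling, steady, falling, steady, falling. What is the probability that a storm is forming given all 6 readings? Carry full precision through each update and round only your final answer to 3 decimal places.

0.450

Apply Bayes' rule sequentially, carrying P(storm) forward.
After 'steady': P(storm) = 0.3·0.5500 / (0.3·0.5500 + 0.4·0.4500) ≈ 0.4783
After 'falling': P(storm) = 0.7·0.4783 / (0.7·0.4783 + 0.6·0.5217) ≈ 0.5168
After 'steady': P(storm) = 0.3·0.5168 / (0.3·0.5168 + 0.4·0.4832) ≈ 0.4451
After 'falling': P(storm) = 0.7·0.4451 / (0.7·0.4451 + 0.6·0.5549) ≈ 0.4834
After 'steady': P(storm) = 0.3·0.4834 / (0.3·0.4834 + 0.4·0.5166) ≈ 0.4124
After 'falling': P(storm) = 0.7·0.4124 / (0.7·0.4124 + 0.6·0.5876) ≈ 0.4502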